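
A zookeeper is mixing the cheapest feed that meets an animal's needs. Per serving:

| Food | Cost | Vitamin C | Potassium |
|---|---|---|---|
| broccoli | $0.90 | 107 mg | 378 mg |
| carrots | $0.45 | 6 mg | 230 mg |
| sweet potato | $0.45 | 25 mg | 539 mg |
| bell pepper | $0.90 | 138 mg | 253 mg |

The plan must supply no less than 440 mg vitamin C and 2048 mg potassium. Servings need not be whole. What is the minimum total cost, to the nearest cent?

Two binding constraints pin down two serving amounts, so the optimal mix uses at most two foods. The candidates are each food alone (scaled to the tighter of vitamin C/potassium) and each pair with both constraints tight.
broccoli only: max(440/107, 2048/378) = 5.418 servings → $4.88.
carrots only: max(440/6, 2048/230) = 73.33 servings → $33.00.
sweet potato only: max(440/25, 2048/539) = 17.6 servings → $7.92.
bell pepper only: max(440/138, 2048/253) = 8.095 servings → $7.29.
broccoli + carrots with both tight: 3.98 servings and 2.364 servings → $4.65.
broccoli + sweet potato with both tight: 3.856 servings and 1.095 servings → $3.96.
broccoli + bell pepper: intersection lies outside the first quadrant.
carrots + sweet potato: the both-tight solution has a negative serving — not a feasible corner.
carrots + bell pepper with both tight: 5.668 servings and 2.942 servings → $5.20.
sweet potato + bell pepper with both tight: 2.517 servings and 2.732 servings → $3.59.
The minimum over all feasible corners is $3.59.

$3.59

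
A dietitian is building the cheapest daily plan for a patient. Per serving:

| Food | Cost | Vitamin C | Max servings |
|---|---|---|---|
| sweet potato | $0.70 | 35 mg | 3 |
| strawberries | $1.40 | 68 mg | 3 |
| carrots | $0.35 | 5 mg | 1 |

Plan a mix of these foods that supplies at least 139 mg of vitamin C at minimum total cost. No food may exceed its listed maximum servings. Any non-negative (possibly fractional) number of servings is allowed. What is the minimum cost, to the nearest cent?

$2.80

Cost per mg of vitamin C: sweet potato $0.0200, strawberries $0.0206, carrots $0.0700.
Take 3 servings of sweet potato: +105.0 mg vitamin C for $2.10 (total $2.10, still need 34.0 mg).
Take 0.5 servings of strawberries: +34.0 mg vitamin C for $0.70 (total $2.80, still need 0.0 mg).
Greedy by cheapest-per-mg is optimal for a single linear constraint, so the minimum cost is $2.80.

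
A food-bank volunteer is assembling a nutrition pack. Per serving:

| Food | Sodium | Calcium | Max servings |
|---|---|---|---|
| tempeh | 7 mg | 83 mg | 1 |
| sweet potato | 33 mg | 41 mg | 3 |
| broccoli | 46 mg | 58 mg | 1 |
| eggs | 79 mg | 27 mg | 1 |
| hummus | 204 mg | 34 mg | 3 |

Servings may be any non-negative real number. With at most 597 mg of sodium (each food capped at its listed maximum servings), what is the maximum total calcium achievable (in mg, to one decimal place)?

352.0 mg

Calcium per mg sodium: tempeh 11.86, broccoli 1.261, sweet potato 1.242, eggs 0.3418, hummus 0.1667.
Take 1 serving of tempeh: uses 7 mg sodium, +83.0 mg calcium (running total 83.0 mg).
Take 1 serving of broccoli: uses 46 mg sodium, +58.0 mg calcium (running total 141.0 mg).
Take 3 servings of sweet potato: uses 99 mg sodium, +123.0 mg calcium (running total 264.0 mg).
Take 1 serving of eggs: uses 79 mg sodium, +27.0 mg calcium (running total 291.0 mg).
Take 1.794 servings of hummus: uses 366 mg sodium, +61.0 mg calcium (running total 352.0 mg).
Filling greedily by calcium-per-mg sodium is optimal for one linear limit, giving 352.0 mg.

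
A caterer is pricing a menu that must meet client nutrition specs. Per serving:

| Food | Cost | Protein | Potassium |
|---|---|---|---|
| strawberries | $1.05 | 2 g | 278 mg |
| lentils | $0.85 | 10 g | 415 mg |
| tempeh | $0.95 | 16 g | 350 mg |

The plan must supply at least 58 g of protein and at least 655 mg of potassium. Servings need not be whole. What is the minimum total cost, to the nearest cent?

$3.44

Compare the cost at each extreme point of the feasible region.
strawberries only: max(58/2, 655/278) = 29 servings → $30.45.
lentils only: max(58/10, 655/415) = 5.8 servings → $4.93.
tempeh only: max(58/16, 655/350) = 3.625 servings → $3.44.
strawberries + lentils with both targets exact would need a negative amount; discard.
strawberries + tempeh: the both-tight solution has a negative serving — not a feasible corner.
lentils + tempeh with both targets exact would need a negative amount; discard.
The minimum over all feasible corners is $3.44.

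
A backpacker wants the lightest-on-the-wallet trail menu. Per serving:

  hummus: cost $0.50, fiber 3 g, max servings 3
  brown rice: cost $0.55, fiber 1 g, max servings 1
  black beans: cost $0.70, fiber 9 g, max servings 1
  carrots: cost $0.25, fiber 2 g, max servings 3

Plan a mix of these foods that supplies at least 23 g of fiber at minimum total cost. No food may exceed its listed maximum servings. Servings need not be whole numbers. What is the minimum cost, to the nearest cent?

$2.78

Cost per g of fiber: black beans $0.0778, carrots $0.1250, hummus $0.1667, brown rice $0.5500.
Take 1 serving of black beans: +9.0 g fiber for $0.70 (total $0.70, still need 14.0 g).
Take 3 servings of carrots: +6.0 g fiber for $0.75 (total $1.45, still need 8.0 g).
Take 2.667 servings of hummus: +8.0 g fiber for $1.33 (total $2.78, still need 0.0 g).
Greedy by cheapest-per-g is optimal for a single linear constraint, so the minimum cost is $2.78.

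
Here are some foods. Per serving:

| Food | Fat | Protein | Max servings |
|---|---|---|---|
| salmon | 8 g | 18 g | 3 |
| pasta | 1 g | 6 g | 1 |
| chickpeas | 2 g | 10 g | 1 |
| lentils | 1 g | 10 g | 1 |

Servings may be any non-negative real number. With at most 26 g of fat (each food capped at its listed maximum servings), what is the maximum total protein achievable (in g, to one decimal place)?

75.5 g

Protein per g fat: lentils 10, pasta 6, chickpeas 5, salmon 2.25.
Take 1 serving of lentils: uses 1 g fat, +10.0 g protein (running total 10.0 g).
Take 1 serving of pasta: uses 1 g fat, +6.0 g protein (running total 16.0 g).
Take 1 serving of chickpeas: uses 2 g fat, +10.0 g protein (running total 26.0 g).
Take 2.75 servings of salmon: uses 22 g fat, +49.5 g protein (running total 75.5 g).
Filling greedily by protein-per-g fat is optimal for one linear limit, giving 75.5 g.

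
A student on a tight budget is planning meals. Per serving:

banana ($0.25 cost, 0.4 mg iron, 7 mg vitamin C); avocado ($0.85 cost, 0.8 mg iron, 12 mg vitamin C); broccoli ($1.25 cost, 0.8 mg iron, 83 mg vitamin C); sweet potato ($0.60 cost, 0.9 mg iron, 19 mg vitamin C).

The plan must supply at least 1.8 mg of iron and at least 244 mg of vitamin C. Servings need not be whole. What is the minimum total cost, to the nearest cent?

banana only: max(1.8/0.4, 244/7) = 34.86 servings → $8.71.
avocado only: max(1.8/0.8, 244/12) = 20.33 servings → $17.28.
broccoli only: max(1.8/0.8, 244/83) = 2.94 servings → $3.67.
sweet potato only: max(1.8/0.9, 244/19) = 12.84 servings → $7.71.
banana + avocado with both targets exact would need a negative amount; discard.
banana + broccoli: intersection lies outside the first quadrant.
banana + sweet potato: the both-tight solution has a negative serving — not a feasible corner.
avocado + broccoli with both targets exact would need a negative amount; discard.
avocado + sweet potato: intersection lies outside the first quadrant.
broccoli + sweet potato with both targets exact would need a negative amount; discard.
The minimum over all feasible corners is $3.67.

$3.67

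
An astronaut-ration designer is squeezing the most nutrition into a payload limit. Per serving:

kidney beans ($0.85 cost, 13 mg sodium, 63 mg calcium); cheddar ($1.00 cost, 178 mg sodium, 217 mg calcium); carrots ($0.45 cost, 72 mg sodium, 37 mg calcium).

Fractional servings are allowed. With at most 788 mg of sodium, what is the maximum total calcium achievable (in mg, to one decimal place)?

Calcium per mg sodium: kidney beans 4.846, cheddar 1.219, carrots 0.5139.
With no serving limits, spend the whole sodium allowance on kidney beans: 788 mg / 13 mg × 63 mg = 3818.8 mg.

3818.8 mg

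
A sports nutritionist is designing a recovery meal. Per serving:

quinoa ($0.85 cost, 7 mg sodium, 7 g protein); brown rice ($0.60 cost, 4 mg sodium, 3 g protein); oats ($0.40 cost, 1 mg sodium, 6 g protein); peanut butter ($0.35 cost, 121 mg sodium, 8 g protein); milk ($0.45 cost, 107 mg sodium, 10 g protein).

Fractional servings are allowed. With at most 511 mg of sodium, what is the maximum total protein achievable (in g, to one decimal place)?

3066.0 g

Protein per mg sodium: oats 6, quinoa 1, brown rice 0.75, milk 0.09346, peanut butter 0.06612.
With no serving limits, spend the whole sodium allowance on oats: 511 mg / 1 mg × 6 g = 3066.0 g.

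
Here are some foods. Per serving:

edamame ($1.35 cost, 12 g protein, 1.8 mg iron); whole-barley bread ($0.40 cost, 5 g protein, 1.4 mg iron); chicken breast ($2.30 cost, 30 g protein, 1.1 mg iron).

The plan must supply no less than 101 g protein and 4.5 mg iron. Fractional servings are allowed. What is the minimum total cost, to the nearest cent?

$7.75

A basic optimal solution has at most two foods positive. Try each food alone and each pair with both targets met exactly.
edamame only: max(101/12, 4.5/1.8) = 8.417 servings → $11.36.
whole-barley bread only: max(101/5, 4.5/1.4) = 20.2 servings → $8.08.
chicken breast only: max(101/30, 4.5/1.1) = 4.091 servings → $9.41.
edamame + whole-barley bread: the both-tight solution has a negative serving — not a feasible corner.
edamame + chicken breast with both tight: 0.5858 servings and 3.132 servings → $8.00.
whole-barley bread + chicken breast with both tight: 0.6548 servings and 3.258 servings → $7.75.
The minimum over all feasible corners is $7.75.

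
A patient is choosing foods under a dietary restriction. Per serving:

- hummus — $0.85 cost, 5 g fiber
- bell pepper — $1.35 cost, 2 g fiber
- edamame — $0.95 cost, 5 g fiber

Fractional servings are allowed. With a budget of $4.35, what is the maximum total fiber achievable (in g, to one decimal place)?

Fiber per dollar: hummus 5.882, edamame 5.263, bell pepper 1.481.
With no serving limits, spend the whole cost allowance on hummus: $4.35 / $0.85 × 5 g = 25.6 g.

25.6 g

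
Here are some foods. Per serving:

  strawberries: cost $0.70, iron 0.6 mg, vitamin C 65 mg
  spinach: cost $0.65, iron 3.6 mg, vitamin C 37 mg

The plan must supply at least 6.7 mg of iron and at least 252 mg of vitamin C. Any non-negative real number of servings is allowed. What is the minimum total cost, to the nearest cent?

$3.05

For a min-cost LP with two ≥-constraints, a basic feasible solution has at most two positive variables.
strawberries only: max(6.7/0.6, 252/65) = 11.17 servings → $7.82.
spinach only: max(6.7/3.6, 252/37) = 6.811 servings → $4.43.
strawberries + spinach with both tight: 3.113 servings and 1.342 servings → $3.05.
Cheapest feasible corner: $3.05.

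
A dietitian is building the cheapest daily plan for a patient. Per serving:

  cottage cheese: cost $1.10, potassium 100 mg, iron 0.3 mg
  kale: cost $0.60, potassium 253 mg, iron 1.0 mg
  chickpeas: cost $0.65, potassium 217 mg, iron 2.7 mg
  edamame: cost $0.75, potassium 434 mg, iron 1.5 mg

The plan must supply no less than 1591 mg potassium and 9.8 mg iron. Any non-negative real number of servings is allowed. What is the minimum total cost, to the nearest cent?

$3.36

At the optimum either one food covers both requirements or two foods hit both targets exactly; no other combination can be cheaper.
cottage cheese only: max(1591/100, 9.8/0.3) = 32.67 servings → $35.93.
kale only: max(1591/253, 9.8/1.0) = 9.8 servings → $5.88.
chickpeas only: max(1591/217, 9.8/2.7) = 7.332 servings → $4.77.
edamame only: max(1591/434, 9.8/1.5) = 6.533 servings → $4.90.
cottage cheese + kale: the both-tight solution has a negative serving — not a feasible corner.
cottage cheese + chickpeas with both tight: 10.59 servings and 2.453 servings → $13.24.
cottage cheese + edamame: the both-tight solution has a negative serving — not a feasible corner.
kale + chickpeas with both tight: 4.654 servings and 1.906 servings → $4.03.
kale + edamame: the both-tight solution has a negative serving — not a feasible corner.
chickpeas + edamame with both tight: 2.206 servings and 2.563 servings → $3.36.
Cheapest feasible corner: $3.36.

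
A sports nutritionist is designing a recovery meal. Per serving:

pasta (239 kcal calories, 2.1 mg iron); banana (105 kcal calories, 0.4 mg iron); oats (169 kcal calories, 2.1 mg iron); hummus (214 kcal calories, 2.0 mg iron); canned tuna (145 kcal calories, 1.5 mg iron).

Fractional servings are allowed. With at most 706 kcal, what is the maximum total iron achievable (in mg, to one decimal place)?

Iron per kcal: oats 0.01243, canned tuna 0.01034, hummus 0.009346, pasta 0.008787, banana 0.00381.
With no serving limits, spend the whole calories allowance on oats: 706 kcal / 169 kcal × 2.1 mg = 8.8 mg.

8.8 mg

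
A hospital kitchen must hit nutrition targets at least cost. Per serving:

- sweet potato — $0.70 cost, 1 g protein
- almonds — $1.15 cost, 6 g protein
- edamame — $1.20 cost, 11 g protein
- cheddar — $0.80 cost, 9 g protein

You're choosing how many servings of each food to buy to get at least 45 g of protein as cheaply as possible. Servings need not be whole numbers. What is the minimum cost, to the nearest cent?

$4.00

Cost per g of protein: cheddar $0.0889, edamame $0.1091, almonds $0.1917, sweet potato $0.7000.
With no serving limits, use only cheddar: 45 g / 9 g = 5 servings × $0.80 = $4.00.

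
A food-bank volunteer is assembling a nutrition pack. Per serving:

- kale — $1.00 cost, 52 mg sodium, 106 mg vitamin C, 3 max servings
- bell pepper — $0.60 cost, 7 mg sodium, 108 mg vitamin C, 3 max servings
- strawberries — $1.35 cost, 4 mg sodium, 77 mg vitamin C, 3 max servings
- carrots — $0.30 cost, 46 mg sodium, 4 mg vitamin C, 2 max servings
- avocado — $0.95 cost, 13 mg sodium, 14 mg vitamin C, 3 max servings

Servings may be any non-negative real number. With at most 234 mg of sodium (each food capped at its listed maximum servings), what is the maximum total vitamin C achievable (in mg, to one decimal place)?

Vitamin C per mg sodium: strawberries 19.25, bell pepper 15.43, kale 2.038, avocado 1.077, carrots 0.08696.
Take 3 servings of strawberries: uses 12 mg sodium, +231.0 mg vitamin C (running total 231.0 mg).
Take 3 servings of bell pepper: uses 21 mg sodium, +324.0 mg vitamin C (running total 555.0 mg).
Take 3 servings of kale: uses 156 mg sodium, +318.0 mg vitamin C (running total 873.0 mg).
Take 3 servings of avocado: uses 39 mg sodium, +42.0 mg vitamin C (running total 915.0 mg).
Take 0.1304 servings of carrots: uses 6 mg sodium, +0.5 mg vitamin C (running total 915.5 mg).
Greedy by best ratio exhausts the sodium allowance optimally: 915.5 mg.

915.5 mg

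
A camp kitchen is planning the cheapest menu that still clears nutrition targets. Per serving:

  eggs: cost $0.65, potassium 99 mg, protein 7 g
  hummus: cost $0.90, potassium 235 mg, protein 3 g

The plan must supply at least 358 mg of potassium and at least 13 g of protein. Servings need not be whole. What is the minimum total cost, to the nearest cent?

A basic optimal solution has at most two foods positive. Try each food alone and each pair with both targets met exactly.
eggs only: max(358/99, 13/7) = 3.616 servings → $2.35.
hummus only: max(358/235, 13/3) = 4.333 servings → $3.90.
eggs + hummus with both tight: 1.47 servings and 0.9043 servings → $1.77.
So the least-cost plan costs $1.77.

$1.77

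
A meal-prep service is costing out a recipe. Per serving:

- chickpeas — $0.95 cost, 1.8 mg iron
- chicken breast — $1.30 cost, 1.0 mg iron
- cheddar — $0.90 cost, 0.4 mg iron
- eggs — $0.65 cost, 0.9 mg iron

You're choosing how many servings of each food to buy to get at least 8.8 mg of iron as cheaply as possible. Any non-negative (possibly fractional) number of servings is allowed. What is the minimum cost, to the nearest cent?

Cost per mg of iron: chickpeas $0.5278, eggs $0.7222, chicken breast $1.3000, cheddar $2.2500.
With no serving limits, use only chickpeas: 8.8 mg / 1.8 mg = 4.889 servings × $0.95 = $4.64.

$4.64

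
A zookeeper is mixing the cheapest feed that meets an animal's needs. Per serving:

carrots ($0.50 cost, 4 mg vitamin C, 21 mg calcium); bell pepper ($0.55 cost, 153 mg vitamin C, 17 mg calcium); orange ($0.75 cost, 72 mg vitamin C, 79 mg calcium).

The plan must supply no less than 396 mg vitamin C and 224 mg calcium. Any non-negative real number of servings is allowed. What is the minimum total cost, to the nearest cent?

$2.67

Minimising a linear cost over {vitamin C ≥ 396, calcium ≥ 224, servings ≥ 0} — the optimum is at a vertex, using one or two foods.
carrots only: max(396/4, 224/21) = 99 servings → $49.50.
bell pepper only: max(396/153, 224/17) = 13.18 servings → $7.25.
orange only: max(396/72, 224/79) = 5.5 servings → $4.12.
carrots + bell pepper with both tight: 8.757 servings and 2.359 servings → $5.68.
carrots + orange: the both-tight solution has a negative serving — not a feasible corner.
bell pepper + orange with both tight: 1.395 servings and 2.535 servings → $2.67.
Cheapest feasible corner: $2.67.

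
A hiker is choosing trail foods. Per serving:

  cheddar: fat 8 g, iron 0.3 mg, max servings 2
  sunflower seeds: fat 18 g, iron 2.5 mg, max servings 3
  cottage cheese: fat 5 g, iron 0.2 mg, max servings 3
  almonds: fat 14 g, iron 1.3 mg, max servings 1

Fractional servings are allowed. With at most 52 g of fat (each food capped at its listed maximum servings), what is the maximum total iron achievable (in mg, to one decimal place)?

7.2 mg

Iron per g fat: sunflower seeds 0.1389, almonds 0.09286, cottage cheese 0.04, cheddar 0.0375.
Take 2.889 servings of sunflower seeds: uses 52 g fat, +7.2 mg iron (running total 7.2 mg).
Greedy by best ratio exhausts the fat allowance optimally: 7.2 mg.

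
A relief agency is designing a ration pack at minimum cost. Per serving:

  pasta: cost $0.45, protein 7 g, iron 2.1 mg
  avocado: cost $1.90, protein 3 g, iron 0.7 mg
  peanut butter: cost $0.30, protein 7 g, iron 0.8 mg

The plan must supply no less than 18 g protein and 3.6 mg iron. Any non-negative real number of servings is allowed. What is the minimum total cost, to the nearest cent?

$0.95

pasta only: max(18/7, 3.6/2.1) = 2.571 servings → $1.16.
avocado only: max(18/3, 3.6/0.7) = 6 servings → $11.40.
peanut butter only: max(18/7, 3.6/0.8) = 4.5 servings → $1.35.
pasta + avocado: intersection lies outside the first quadrant.
pasta + peanut butter with both tight: 1.187 servings and 1.385 servings → $0.95.
avocado + peanut butter with both tight: 4.32 servings and 0.72 servings → $8.42.
Cheapest feasible corner: $0.95.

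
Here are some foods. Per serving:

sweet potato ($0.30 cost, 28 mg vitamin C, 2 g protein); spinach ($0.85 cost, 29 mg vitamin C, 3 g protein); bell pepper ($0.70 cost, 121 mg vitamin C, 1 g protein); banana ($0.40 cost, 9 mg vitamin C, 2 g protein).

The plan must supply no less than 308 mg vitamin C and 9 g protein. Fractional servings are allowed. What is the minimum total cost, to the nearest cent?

At the optimum either one food covers both requirements or two foods hit both targets exactly; no other combination can be cheaper.
sweet potato only: max(308/28, 9/2) = 11 servings → $3.30.
spinach only: max(308/29, 9/3) = 10.62 servings → $9.03.
bell pepper only: max(308/121, 9/1) = 9 servings → $6.30.
banana only: max(308/9, 9/2) = 34.22 servings → $13.69.
sweet potato + spinach: the both-tight solution has a negative serving — not a feasible corner.
sweet potato + bell pepper with both tight: 3.65 servings and 1.701 servings → $2.29.
sweet potato + banana: the both-tight solution has a negative serving — not a feasible corner.
spinach + bell pepper with both tight: 2.338 servings and 1.985 servings → $3.38.
spinach + banana: intersection lies outside the first quadrant.
bell pepper + banana with both tight: 2.296 servings and 3.352 servings → $2.95.
The minimum over all feasible corners is $2.29.

$2.29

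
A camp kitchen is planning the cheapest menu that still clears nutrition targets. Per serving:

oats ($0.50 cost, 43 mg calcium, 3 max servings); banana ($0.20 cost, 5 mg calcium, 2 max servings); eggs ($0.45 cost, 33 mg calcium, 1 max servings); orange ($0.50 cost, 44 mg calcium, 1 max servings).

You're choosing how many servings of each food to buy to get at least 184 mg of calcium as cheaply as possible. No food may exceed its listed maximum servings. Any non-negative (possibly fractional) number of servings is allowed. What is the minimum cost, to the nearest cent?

Cost per mg of calcium: orange $0.0114, oats $0.0116, eggs $0.0136, banana $0.0400.
Take 1 serving of orange: +44.0 mg calcium for $0.50 (total $0.50, still need 140.0 mg).
Take 3 servings of oats: +129.0 mg calcium for $1.50 (total $2.00, still need 11.0 mg).
Take 0.3333 servings of eggs: +11.0 mg calcium for $0.15 (total $2.15, still need 0.0 mg).
Filling from the cheapest source first is optimal under one linear minimum: $2.15.

$2.15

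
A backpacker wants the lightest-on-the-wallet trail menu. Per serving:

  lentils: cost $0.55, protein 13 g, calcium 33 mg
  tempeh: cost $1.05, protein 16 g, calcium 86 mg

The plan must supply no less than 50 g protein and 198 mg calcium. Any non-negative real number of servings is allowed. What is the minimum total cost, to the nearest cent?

$2.70

A basic optimal solution has at most two foods positive. Try each food alone and each pair with both targets met exactly.
lentils only: max(50/13, 198/33) = 6 servings → $3.30.
tempeh only: max(50/16, 198/86) = 3.125 servings → $3.28.
lentils + tempeh with both tight: 1.919 servings and 1.566 servings → $2.70.
The minimum over all feasible corners is $2.70.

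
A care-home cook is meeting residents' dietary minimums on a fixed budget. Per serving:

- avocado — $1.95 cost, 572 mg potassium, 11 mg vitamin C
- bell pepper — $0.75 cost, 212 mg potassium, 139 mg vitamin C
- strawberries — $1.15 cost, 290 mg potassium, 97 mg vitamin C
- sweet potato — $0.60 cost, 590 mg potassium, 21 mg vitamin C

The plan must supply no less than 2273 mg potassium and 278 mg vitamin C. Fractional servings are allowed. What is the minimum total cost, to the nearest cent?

At the optimum either one food covers both requirements or two foods hit both targets exactly; no other combination can be cheaper.
avocado only: max(2273/572, 278/11) = 25.27 servings → $49.28.
bell pepper only: max(2273/212, 278/139) = 10.72 servings → $8.04.
strawberries only: max(2273/290, 278/97) = 7.838 servings → $9.01.
sweet potato only: max(2273/590, 278/21) = 13.24 servings → $7.94.
avocado + bell pepper with both tight: 3.33 servings and 1.736 servings → $7.80.
avocado + strawberries with both tight: 2.675 servings and 2.563 servings → $8.16.
avocado + sweet potato with both targets exact would need a negative amount; discard.
bell pepper + strawberries with both targets exact would need a negative amount; discard.
bell pepper + sweet potato with both tight: 1.499 servings and 3.314 servings → $3.11.
strawberries + sweet potato with both tight: 2.274 servings and 2.735 servings → $4.26.
So the least-cost plan costs $3.11.

$3.11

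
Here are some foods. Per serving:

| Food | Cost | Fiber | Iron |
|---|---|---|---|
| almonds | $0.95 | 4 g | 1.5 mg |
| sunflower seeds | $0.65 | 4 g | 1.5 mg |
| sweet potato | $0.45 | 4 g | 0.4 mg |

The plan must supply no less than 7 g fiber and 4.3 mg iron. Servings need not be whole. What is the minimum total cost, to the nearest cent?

At the optimum either one food covers both requirements or two foods hit both targets exactly; no other combination can be cheaper.
almonds only: max(7/4, 4.3/1.5) = 2.867 servings → $2.72.
sunflower seeds only: max(7/4, 4.3/1.5) = 2.867 servings → $1.86.
sweet potato only: max(7/4, 4.3/0.4) = 10.75 servings → $4.84.
almonds + sunflower seeds (both tight): parallel constraints — no distinct corner.
almonds + sweet potato with both targets exact would need a negative amount; discard.
sunflower seeds + sweet potato: the both-tight solution has a negative serving — not a feasible corner.
The minimum over all feasible corners is $1.86.

$1.86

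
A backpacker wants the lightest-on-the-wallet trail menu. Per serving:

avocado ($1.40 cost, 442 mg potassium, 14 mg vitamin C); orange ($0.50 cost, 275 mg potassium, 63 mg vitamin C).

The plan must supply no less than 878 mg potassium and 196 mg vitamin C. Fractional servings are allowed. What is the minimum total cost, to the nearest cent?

$1.60

Minimising a linear cost over {potassium ≥ 878, vitamin C ≥ 196, servings ≥ 0} — the optimum is at a vertex, using one or two foods.
avocado only: max(878/442, 196/14) = 14 servings → $19.60.
orange only: max(878/275, 196/63) = 3.193 servings → $1.60.
avocado + orange with both tight: 0.05893 servings and 3.098 servings → $1.63.
The minimum over all feasible corners is $1.60.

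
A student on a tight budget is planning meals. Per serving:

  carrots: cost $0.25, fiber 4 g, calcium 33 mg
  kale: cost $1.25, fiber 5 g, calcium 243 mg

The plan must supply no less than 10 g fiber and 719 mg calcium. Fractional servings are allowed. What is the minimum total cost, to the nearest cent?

Two binding constraints pin down two serving amounts, so the optimal mix uses at most two foods. The candidates are each food alone (scaled to the tighter of fiber/calcium) and each pair with both constraints tight.
carrots only: max(10/4, 719/33) = 21.79 servings → $5.45.
kale only: max(10/5, 719/243) = 2.959 servings → $3.70.
carrots + kale with both targets exact would need a negative amount; discard.
The minimum over all feasible corners is $3.70.

$3.70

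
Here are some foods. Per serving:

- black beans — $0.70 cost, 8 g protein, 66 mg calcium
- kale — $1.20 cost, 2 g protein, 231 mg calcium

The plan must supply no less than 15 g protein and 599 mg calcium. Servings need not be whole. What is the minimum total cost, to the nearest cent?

Minimising a linear cost over {protein ≥ 15, calcium ≥ 599, servings ≥ 0} — the optimum is at a vertex, using one or two foods.
black beans only: max(15/8, 599/66) = 9.076 servings → $6.35.
kale only: max(15/2, 599/231) = 7.5 servings → $9.00.
black beans + kale with both tight: 1.321 servings and 2.216 servings → $3.58.
The minimum over all feasible corners is $3.58.

$3.58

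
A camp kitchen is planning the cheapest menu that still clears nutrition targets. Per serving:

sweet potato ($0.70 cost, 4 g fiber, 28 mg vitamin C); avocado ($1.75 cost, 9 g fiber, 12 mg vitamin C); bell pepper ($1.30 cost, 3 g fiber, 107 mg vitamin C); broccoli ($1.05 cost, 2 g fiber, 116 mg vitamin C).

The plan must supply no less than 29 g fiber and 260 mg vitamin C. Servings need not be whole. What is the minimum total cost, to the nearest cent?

$5.47

The cheapest plan sits at a corner of the feasible region — with two constraints it uses at most two foods.
sweet potato only: max(29/4, 260/28) = 9.286 servings → $6.50.
avocado only: max(29/9, 260/12) = 21.67 servings → $37.92.
bell pepper only: max(29/3, 260/107) = 9.667 servings → $12.57.
broccoli only: max(29/2, 260/116) = 14.5 servings → $15.22.
sweet potato + avocado: intersection lies outside the first quadrant.
sweet potato + bell pepper with both tight: 6.753 servings and 0.6628 servings → $5.59.
sweet potato + broccoli with both tight: 6.971 servings and 0.5588 servings → $5.47.
avocado + bell pepper with both tight: 2.506 servings and 2.149 servings → $7.18.
avocado + broccoli with both tight: 2.788 servings and 1.953 servings → $6.93.
bell pepper + broccoli: the both-tight solution has a negative serving — not a feasible corner.
So the least-cost plan costs $5.47.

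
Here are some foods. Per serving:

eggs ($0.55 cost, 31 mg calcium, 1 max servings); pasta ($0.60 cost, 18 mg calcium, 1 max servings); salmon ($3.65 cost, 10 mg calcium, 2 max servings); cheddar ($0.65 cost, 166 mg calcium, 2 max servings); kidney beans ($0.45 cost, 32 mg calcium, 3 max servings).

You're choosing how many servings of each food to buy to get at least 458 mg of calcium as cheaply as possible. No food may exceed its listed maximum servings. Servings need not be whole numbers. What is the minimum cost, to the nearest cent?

$3.18

Cost per mg of calcium: cheddar $0.0039, kidney beans $0.0141, eggs $0.0177, pasta $0.0333, salmon $0.3650.
Take 2 servings of cheddar: +332.0 mg calcium for $1.30 (total $1.30, still need 126.0 mg).
Take 3 servings of kidney beans: +96.0 mg calcium for $1.35 (total $2.65, still need 30.0 mg).
Take 0.9677 servings of eggs: +30.0 mg calcium for $0.53 (total $3.18, still need 0.0 mg).
Greedy by cheapest-per-mg is optimal for a single linear constraint, so the minimum cost is $3.18.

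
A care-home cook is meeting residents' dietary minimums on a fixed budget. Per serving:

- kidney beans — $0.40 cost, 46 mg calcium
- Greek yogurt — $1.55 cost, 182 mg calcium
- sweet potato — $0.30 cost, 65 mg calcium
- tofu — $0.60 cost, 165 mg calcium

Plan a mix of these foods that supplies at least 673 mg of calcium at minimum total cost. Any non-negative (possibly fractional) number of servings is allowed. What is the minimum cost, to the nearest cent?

Cost per mg of calcium: tofu $0.0036, sweet potato $0.0046, Greek yogurt $0.0085, kidney beans $0.0087.
With no serving limits, use only tofu: 673 mg / 165 mg = 4.079 servings × $0.60 = $2.45.

$2.45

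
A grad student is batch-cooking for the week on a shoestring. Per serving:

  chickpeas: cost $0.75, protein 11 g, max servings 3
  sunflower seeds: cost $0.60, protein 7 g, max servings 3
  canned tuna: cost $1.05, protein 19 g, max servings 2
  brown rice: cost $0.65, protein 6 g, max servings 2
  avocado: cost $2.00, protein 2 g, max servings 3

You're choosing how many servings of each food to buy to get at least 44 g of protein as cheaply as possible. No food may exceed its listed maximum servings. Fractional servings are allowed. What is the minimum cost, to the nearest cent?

Cost per g of protein: canned tuna $0.0553, chickpeas $0.0682, sunflower seeds $0.0857, brown rice $0.1083, avocado $1.0000.
Take 2 servings of canned tuna: +38.0 g protein for $2.10 (total $2.10, still need 6.0 g).
Take 0.5455 servings of chickpeas: +6.0 g protein for $0.41 (total $2.51, still need 0.0 g).
Filling from the cheapest source first is optimal under one linear minimum: $2.51.

$2.51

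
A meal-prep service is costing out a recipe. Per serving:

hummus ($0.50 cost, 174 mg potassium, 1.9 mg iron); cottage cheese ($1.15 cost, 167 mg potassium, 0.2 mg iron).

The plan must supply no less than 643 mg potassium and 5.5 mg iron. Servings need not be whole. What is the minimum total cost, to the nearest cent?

This is a tiny linear program; its minimum lies at a vertex of the feasible set. List the vertices and price them.
hummus only: max(643/174, 5.5/1.9) = 3.695 servings → $1.85.
cottage cheese only: max(643/167, 5.5/0.2) = 27.5 servings → $31.62.
hummus + cottage cheese with both tight: 2.796 servings and 0.937 servings → $2.48.
The minimum over all feasible corners is $1.85.

$1.85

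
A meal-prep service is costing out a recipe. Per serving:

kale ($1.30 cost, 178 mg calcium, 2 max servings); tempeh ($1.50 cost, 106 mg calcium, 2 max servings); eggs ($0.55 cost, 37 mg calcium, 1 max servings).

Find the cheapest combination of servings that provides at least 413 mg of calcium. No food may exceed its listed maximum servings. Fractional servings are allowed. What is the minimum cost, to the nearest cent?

Cost per mg of calcium: kale $0.0073, tempeh $0.0142, eggs $0.0149.
Take 2 servings of kale: +356.0 mg calcium for $2.60 (total $2.60, still need 57.0 mg).
Take 0.5377 servings of tempeh: +57.0 mg calcium for $0.81 (total $3.41, still need 0.0 mg).
Filling from the cheapest source first is optimal under one linear minimum: $3.41.

$3.41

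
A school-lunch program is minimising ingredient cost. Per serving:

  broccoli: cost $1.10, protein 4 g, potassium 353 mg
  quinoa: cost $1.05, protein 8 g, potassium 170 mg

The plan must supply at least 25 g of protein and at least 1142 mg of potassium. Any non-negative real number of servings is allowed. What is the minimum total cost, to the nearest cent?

At the optimum either one food covers both requirements or two foods hit both targets exactly; no other combination can be cheaper.
broccoli only: max(25/4, 1142/353) = 6.25 servings → $6.88.
quinoa only: max(25/8, 1142/170) = 6.718 servings → $7.05.
broccoli + quinoa with both tight: 2.279 servings and 1.986 servings → $4.59.
So the least-cost plan costs $4.59.

$4.59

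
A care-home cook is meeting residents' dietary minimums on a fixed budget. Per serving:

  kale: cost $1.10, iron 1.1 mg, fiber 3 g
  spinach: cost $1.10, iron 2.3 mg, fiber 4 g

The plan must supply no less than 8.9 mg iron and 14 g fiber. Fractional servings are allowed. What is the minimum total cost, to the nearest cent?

An LP optimum is at a vertex; with two nutrient constraints at most two foods are used. Check each candidate.
kale only: max(8.9/1.1, 14/3) = 8.091 servings → $8.90.
spinach only: max(8.9/2.3, 14/4) = 3.87 servings → $4.26.
kale + spinach with both targets exact would need a negative amount; discard.
Cheapest feasible corner: $4.26.

$4.26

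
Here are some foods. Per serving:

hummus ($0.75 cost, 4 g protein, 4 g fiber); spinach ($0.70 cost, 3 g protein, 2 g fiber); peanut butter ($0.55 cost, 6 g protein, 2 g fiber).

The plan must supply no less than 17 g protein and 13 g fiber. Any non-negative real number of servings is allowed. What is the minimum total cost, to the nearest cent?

The cheapest plan sits at a corner of the feasible region — with two constraints it uses at most two foods.
hummus only: max(17/4, 13/4) = 4.25 servings → $3.19.
spinach only: max(17/3, 13/2) = 6.5 servings → $4.55.
peanut butter only: max(17/6, 13/2) = 6.5 servings → $3.58.
hummus + spinach with both tight: 1.25 servings and 4 servings → $3.74.
hummus + peanut butter with both tight: 2.75 servings and 1 serving → $2.61.
spinach + peanut butter with both targets exact would need a negative amount; discard.
The minimum over all feasible corners is $2.61.

$2.61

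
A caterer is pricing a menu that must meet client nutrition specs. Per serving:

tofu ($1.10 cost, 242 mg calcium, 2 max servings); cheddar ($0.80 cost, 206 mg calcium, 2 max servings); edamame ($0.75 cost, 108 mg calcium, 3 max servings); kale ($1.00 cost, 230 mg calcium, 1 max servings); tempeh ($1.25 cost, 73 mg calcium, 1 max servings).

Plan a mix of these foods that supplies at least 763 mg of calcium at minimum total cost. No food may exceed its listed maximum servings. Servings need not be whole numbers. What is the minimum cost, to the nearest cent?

Cost per mg of calcium: cheddar $0.0039, kale $0.0043, tofu $0.0045, edamame $0.0069, tempeh $0.0171.
Take 2 servings of cheddar: +412.0 mg calcium for $1.60 (total $1.60, still need 351.0 mg).
Take 1 serving of kale: +230.0 mg calcium for $1.00 (total $2.60, still need 121.0 mg).
Take 0.5 servings of tofu: +121.0 mg calcium for $0.55 (total $3.15, still need 0.0 mg).
Greedy by cheapest-per-mg is optimal for a single linear constraint, so the minimum cost is $3.15.

$3.15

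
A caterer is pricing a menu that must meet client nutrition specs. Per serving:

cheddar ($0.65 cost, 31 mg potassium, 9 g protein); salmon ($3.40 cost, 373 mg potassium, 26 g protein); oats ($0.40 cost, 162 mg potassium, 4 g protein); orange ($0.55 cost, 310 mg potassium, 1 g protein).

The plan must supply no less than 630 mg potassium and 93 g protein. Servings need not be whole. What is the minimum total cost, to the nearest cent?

cheddar only: max(630/31, 93/9) = 20.32 servings → $13.21.
salmon only: max(630/373, 93/26) = 3.577 servings → $12.16.
oats only: max(630/162, 93/4) = 23.25 servings → $9.30.
orange only: max(630/310, 93/1) = 93 servings → $51.15.
cheddar + salmon with both tight: 7.177 servings and 1.093 servings → $8.38.
cheddar + oats with both tight: 9.405 servings and 2.089 servings → $6.95.
cheddar + orange with both tight: 10.22 servings and 1.01 servings → $7.20.
salmon + oats with both targets exact would need a negative amount; discard.
salmon + orange: the both-tight solution has a negative serving — not a feasible corner.
oats + orange: the both-tight solution has a negative serving — not a feasible corner.
The minimum over all feasible corners is $6.95.

$6.95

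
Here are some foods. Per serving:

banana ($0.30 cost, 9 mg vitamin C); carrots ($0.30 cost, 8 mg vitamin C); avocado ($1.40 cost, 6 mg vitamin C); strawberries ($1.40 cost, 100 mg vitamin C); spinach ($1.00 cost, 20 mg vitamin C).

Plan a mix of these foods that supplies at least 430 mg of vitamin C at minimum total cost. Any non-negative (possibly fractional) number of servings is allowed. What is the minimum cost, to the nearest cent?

Cost per mg of vitamin C: strawberries $0.0140, banana $0.0333, carrots $0.0375, spinach $0.0500, avocado $0.2333.
With no serving limits, use only strawberries: 430 mg / 100 mg = 4.3 servings × $1.40 = $6.02.

$6.02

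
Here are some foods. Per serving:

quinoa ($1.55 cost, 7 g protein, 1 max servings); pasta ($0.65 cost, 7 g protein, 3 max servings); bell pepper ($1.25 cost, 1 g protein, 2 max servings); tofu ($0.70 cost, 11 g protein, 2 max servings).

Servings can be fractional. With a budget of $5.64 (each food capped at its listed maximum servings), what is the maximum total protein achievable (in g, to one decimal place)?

50.6 g

Protein per dollar: tofu 15.71, pasta 10.77, quinoa 4.516, bell pepper 0.8.
Take 2 servings of tofu: spends $1.40, +22.0 g protein (running total 22.0 g).
Take 3 servings of pasta: spends $1.95, +21.0 g protein (running total 43.0 g).
Take 1 serving of quinoa: spends $1.55, +7.0 g protein (running total 50.0 g).
Take 0.592 servings of bell pepper: spends $0.74, +0.6 g protein (running total 50.6 g).
Greedy by best ratio exhausts the cost allowance optimally: 50.6 g.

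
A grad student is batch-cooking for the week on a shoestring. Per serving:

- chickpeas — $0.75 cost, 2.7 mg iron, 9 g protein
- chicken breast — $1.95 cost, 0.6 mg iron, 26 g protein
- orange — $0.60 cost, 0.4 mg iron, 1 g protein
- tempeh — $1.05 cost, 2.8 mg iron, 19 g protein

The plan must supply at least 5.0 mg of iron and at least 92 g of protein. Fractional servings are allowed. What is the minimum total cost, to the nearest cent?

$5.08

Minimising a linear cost over {iron ≥ 5.0, protein ≥ 92, servings ≥ 0} — the optimum is at a vertex, using one or two foods.
chickpeas only: max(5.0/2.7, 92/9) = 10.22 servings → $7.67.
chicken breast only: max(5.0/0.6, 92/26) = 8.333 servings → $16.25.
orange only: max(5.0/0.4, 92/1) = 92 servings → $55.20.
tempeh only: max(5.0/2.8, 92/19) = 4.842 servings → $5.08.
chickpeas + chicken breast with both tight: 1.154 servings and 3.139 servings → $6.99.
chickpeas + orange with both targets exact would need a negative amount; discard.
chickpeas + tempeh with both targets exact would need a negative amount; discard.
chicken breast + orange with both tight: 3.245 servings and 7.633 servings → $10.91.
chicken breast + tempeh with both tight: 2.648 servings and 1.218 servings → $6.44.
orange + tempeh: the both-tight solution has a negative serving — not a feasible corner.
Cheapest feasible corner: $5.08.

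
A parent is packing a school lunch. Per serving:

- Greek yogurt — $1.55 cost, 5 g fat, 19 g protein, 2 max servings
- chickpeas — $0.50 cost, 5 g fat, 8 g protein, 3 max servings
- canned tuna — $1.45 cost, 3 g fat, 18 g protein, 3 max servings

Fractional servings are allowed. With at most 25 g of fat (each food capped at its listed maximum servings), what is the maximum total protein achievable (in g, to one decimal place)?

101.6 g

Protein per g fat: canned tuna 6, Greek yogurt 3.8, chickpeas 1.6.
Take 3 servings of canned tuna: uses 9 g fat, +54.0 g protein (running total 54.0 g).
Take 2 servings of Greek yogurt: uses 10 g fat, +38.0 g protein (running total 92.0 g).
Take 1.2 servings of chickpeas: uses 6 g fat, +9.6 g protein (running total 101.6 g).
Filling greedily by protein-per-g fat is optimal for one linear limit, giving 101.6 g.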